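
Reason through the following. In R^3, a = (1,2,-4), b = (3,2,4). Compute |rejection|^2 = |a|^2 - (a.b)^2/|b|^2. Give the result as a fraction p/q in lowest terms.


|a|^2 = 1^2 + 2^2 + (-4)^2 = 21
|b|^2 = 3^2 + 2^2 + 4^2 = 29
a . b = 1*3 + 2*2 + (-4)*4 = -9
(a.b)^2 = (-9)^2 = 81
|rej|^2 = 21 - 81/29
= (609 - 81)/29
= 528/29
In lowest terms: 528/29


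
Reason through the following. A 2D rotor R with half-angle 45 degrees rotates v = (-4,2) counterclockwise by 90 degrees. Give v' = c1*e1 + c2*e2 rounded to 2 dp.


Rotor R = cos(45deg) - sin(45deg)*e12
Rotation angle theta = 2 * 45 = 90 degrees
v' = R*v*~R rotates v by theta.
cos(90deg) = 0.0000, sin(90deg) = 1.0000
v'_1 = -4*cos(90deg) - 2*sin(90deg)
= -4*0.0000 - 2*1.0000
= -2.00
v'_2 = -4*sin(90deg) + 2*cos(90deg)
= -4*1.0000 + 2*0.0000
= -4.00
v' = -2.00*e1 - 4.00*e2


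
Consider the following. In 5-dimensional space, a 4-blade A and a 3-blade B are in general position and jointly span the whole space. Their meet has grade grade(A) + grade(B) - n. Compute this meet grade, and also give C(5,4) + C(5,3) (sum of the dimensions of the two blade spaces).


Meet grade = grade(A) + grade(B) - n
= 4 + 3 - 5 = 2
C(5,4) = 5
C(5,3) = 10
dim_A + dim_B = 5 + 10 = 15


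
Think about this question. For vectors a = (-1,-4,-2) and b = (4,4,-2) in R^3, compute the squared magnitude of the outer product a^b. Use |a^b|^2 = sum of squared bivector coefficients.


a wedge b = (a1*b2 - a2*b1)*e12 + (a1*b3 - a3*b1)*e13 + (a2*b3 - a3*b2)*e23
e12 coeff: (-1)*4 - (-4)*4 = -4 - (-16) = 12
e13 coeff: (-1)*(-2) - (-2)*4 = 2 - (-8) = 10
e23 coeff: (-4)*(-2) - (-2)*4 = 8 - (-8) = 16
|a wedge b|^2 = 12^2 + 10^2 + 16^2
= 144 + 100 + 256
= 500


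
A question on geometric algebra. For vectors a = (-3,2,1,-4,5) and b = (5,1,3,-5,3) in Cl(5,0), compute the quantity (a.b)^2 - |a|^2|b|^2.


a . b = (-3)*5 + 2*1 + 1*3 + (-4)*(-5) + 5*3
= -15 + 2 + 3 + 20 + 15 = 25
|a|^2 = (-3)^2 + 2^2 + 1^2 + (-4)^2 + 5^2 = 55
|b|^2 = 5^2 + 1^2 + 3^2 + (-5)^2 + 3^2 = 69
(a.b)^2 = 25^2 = 625
|a|^2 * |b|^2 = 55 * 69 = 3795
Result = 625 - 3795 = -3170


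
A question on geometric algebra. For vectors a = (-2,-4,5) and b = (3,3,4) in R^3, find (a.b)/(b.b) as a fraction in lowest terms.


Projection coefficient = (a . b) / (b . b)
a . b = (-2)*3 + (-4)*3 + 5*4
= -6 + (-12) + 20 = 2
b . b = 3^2 + 3^2 + 4^2
= 9 + 9 + 16 = 34
Coefficient = 2/34
In lowest terms: 1/17


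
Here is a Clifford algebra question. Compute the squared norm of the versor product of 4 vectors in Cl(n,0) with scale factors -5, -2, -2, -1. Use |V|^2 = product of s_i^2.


Each vector v_i has |v_i|^2 = s_i^2
Squared scales: (-5)^2 = 25, (-2)^2 = 4, (-2)^2 = 4, (-1)^2 = 1
|V|^2 = 25 * 4 * 4 * 1
= 400


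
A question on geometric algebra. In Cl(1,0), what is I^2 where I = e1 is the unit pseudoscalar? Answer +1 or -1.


The pseudoscalar I = e1...e_n (product of all n generators) of Cl(p,q) satisfies I^2 = (-1)^(q + n(n-1)/2).
p = 1, q = 0, n = p + q = 1
n(n-1)/2 = 1 * 0 / 2 = 0
Exponent = q + n(n-1)/2 = 0 + 0 = 0
I^2 = (-1)^0 = +1


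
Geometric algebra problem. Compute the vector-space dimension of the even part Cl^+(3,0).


Even subalgebra dimension = 2^(n-1)
n = 3 + 0 = 3
2^(3 - 1) = 2^2 = 4
Verification: sum of C(3,k) for even k = 1 + 3 = 4
Result = 4


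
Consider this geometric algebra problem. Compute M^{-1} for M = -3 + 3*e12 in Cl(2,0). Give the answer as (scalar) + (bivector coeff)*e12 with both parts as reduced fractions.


M = -3 + 3*e12, where e12^2 = -1.
Since M commutes with its reverse ~M = a - b*e12, M * ~M = a^2 - b^2*e12^2 = a^2 + b^2.
So M^{-1} = ~M / (a^2 + b^2) = (a - b*e12)/(a^2 + b^2).
a^2 + b^2 = 9 + 9 = 18
Scalar part = -3/18 = -1/6
Bivector coeff = -3/18 = -1/6
M^{-1} = -1/6 - 1/6*e12


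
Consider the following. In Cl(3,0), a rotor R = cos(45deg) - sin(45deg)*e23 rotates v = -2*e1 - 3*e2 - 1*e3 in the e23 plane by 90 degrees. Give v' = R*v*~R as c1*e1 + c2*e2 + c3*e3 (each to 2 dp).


Rotor R = cos(45deg) - sin(45deg)*e23
Rotation angle theta = 2 * 45 = 90 degrees in the e23 plane (e2 -> e3).
The component perpendicular to the plane (e1) is invariant: v'_1 = v1 = -2.00
cos(90deg) = 0.0000, sin(90deg) = 1.0000
v'_2 = v2*cos(theta) - v3*sin(theta) = -3*0.0000 - (-1)*1.0000 = 1.00
v'_3 = v2*sin(theta) + v3*cos(theta) = -3*1.0000 + (-1)*0.0000 = -3.00
v' = -2.00*e1 + 1.00*e2 - 3.00*e3


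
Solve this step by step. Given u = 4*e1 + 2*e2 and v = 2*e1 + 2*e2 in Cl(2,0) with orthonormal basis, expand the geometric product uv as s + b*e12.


Expand: (4*e1 + 2*e2)(2*e1 + 2*e2)
= 4*2*e1e1 + 4*2*e1e2 + 2*2*e2e1 + 2*2*e2e2
Using e1^2 = e2^2 = 1, e2e1 = -e1e2:
Scalar part s = 4*2 + 2*2 = 8 + 4 = 12
Bivector part b = 4*2 - 2*2 = 8 - 4 = 4
uv = 12 + 4*e12


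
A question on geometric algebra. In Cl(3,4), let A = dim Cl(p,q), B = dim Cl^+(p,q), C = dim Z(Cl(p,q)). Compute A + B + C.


n = 3 + 4 = 7
Total dim = 2^7 = 128
Even subalgebra dim = 2^6 = 64
n is odd, so center dim = 2
Sum = 128 + 64 + 2 = 194


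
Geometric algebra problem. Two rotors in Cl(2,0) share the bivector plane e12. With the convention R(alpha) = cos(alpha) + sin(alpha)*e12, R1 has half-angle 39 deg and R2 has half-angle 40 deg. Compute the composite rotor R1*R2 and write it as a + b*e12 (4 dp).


Same-plane rotors commute and their half-angles add:
R1*R2 = cos(a1 + a2) + sin(a1 + a2)*e12.
a1 + a2 = 39 + 40 = 79 deg
cos(79 deg) = 0.1908
sin(79 deg) = 0.9816
R1*R2 = 0.1908 + 0.9816*e12


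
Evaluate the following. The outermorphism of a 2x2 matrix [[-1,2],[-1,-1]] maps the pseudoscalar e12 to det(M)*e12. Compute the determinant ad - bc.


The outermorphism of a linear map f sends e1^e2 to f(e1)^f(e2).
f(e1) = -1*e1 - 1*e2
f(e2) = 2*e1 - 1*e2
f(e1) ^ f(e2) = (-1*e1 - 1*e2) ^ (2*e1 - 1*e2)
= (-1)*(-1)*e12 + (-1)*2*e21
= (1 - (-2))*e12
= 3*e12
Coefficient = 3


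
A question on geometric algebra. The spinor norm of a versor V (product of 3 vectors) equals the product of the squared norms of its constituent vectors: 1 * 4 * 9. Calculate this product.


Spinor norm N(V) = |v1|^2 * |v2|^2 * ... * |v3|^2
= 1 * 4 * 9
Running product: 1, 4, 36
N(V) = 36


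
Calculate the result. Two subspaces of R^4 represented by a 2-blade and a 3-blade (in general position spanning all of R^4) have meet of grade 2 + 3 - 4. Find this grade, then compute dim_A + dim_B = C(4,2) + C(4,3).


Meet grade = grade(A) + grade(B) - n
= 2 + 3 - 4 = 1
C(4,2) = 6
C(4,3) = 4
dim_A + dim_B = 6 + 4 = 10


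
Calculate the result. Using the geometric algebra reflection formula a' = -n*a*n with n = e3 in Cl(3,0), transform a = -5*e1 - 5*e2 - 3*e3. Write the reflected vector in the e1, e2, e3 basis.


Reflection formula: a' = -n*a*n, with n = e3 (unit vector, n^2 = 1).
For reflection through hyperplane perp to e3:
The component along e3 flips sign, others stay.
a = (-5, -5, -3)
a' = (-5, -5, 3)
a' = -5*e1 - 5*e2 + 3*e3


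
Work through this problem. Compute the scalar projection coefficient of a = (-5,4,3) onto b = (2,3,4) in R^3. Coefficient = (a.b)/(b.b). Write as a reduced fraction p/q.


Projection coefficient = (a . b) / (b . b)
a . b = (-5)*2 + 4*3 + 3*4
= -10 + 12 + 12 = 14
b . b = 2^2 + 3^2 + 4^2
= 4 + 9 + 16 = 29
Coefficient = 14/29
In lowest terms: 14/29


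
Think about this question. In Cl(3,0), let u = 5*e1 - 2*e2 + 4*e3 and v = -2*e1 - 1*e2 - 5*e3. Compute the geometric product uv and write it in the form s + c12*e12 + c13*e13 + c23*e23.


In Cl(3,0): e_i^2 = 1, e_ie_j = -e_je_i for i != j.
Scalar part = u . v = 5*(-2) + (-2)*(-1) + 4*(-5)
= -10 + 2 + (-20) = -28
e12 coeff = 5*(-1) - (-2)*(-2) = -5 - 4 = -9
e13 coeff = 5*(-5) - 4*(-2) = -25 - (-8) = -17
e23 coeff = (-2)*(-5) - 4*(-1) = 10 - (-4) = 14
uv = -28 - 9*e12 - 17*e13 + 14*e23


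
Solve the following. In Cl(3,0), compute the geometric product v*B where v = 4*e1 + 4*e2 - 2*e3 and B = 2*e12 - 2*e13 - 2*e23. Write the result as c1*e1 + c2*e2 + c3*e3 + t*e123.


vB has grade-1 (vector) and grade-3 (trivector) parts: vB = (v _| B) + (v ^ B).
Vector part <vB>_1:
  e1: -v2*b12 - v3*b13 = -(4)*(2) - (-2)*(-2) = -12
  e2: v1*b12 - v3*b23 = (4)*(2) - (-2)*(-2) = 4
  e3: v1*b13 + v2*b23 = (4)*(-2) + (4)*(-2) = -16
Trivector part <vB>_3:
  e123: v1*b23 - v2*b13 + v3*b12 = (4)*(-2) - (4)*(-2) + (-2)*(2) = -4
vB = -12*e1 + 4*e2 - 16*e3 - 4*e123


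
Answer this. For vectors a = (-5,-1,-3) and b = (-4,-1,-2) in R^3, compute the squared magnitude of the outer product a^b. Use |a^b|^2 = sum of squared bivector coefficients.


a wedge b = (a1*b2 - a2*b1)*e12 + (a1*b3 - a3*b1)*e13 + (a2*b3 - a3*b2)*e23
e12 coeff: (-5)*(-1) - (-1)*(-4) = 5 - 4 = 1
e13 coeff: (-5)*(-2) - (-3)*(-4) = 10 - 12 = -2
e23 coeff: (-1)*(-2) - (-3)*(-1) = 2 - 3 = -1
|a wedge b|^2 = 1^2 + (-2)^2 + (-1)^2
= 1 + 4 + 1
= 6


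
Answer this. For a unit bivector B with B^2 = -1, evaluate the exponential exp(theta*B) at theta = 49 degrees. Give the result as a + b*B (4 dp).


For a unit bivector B with B^2 = -1, the exponential series gives
e^(theta*B) = cos(theta) + sin(theta)*B (the GA analogue of Euler's formula).
theta = 49 degrees = 0.855211 rad
cos(49 deg) = 0.6561
sin(49 deg) = 0.7547
exp(theta*B) = 0.6561 + 0.7547*B


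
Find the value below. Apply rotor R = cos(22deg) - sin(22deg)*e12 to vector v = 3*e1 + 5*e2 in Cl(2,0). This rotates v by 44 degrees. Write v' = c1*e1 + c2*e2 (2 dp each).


Rotor R = cos(22deg) - sin(22deg)*e12
Rotation angle theta = 2 * 22 = 44 degrees
v' = R*v*~R rotates v by theta.
cos(44deg) = 0.7193, sin(44deg) = 0.6947
v'_1 = 3*cos(44deg) - 5*sin(44deg)
= 3*0.7193 - 5*0.6947
= -1.32
v'_2 = 3*sin(44deg) + 5*cos(44deg)
= 3*0.6947 + 5*0.7193
= 5.68
v' = -1.32*e1 + 5.68*e2


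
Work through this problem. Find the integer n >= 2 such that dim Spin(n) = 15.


dim Spin(n) = dim so(n) = n(n-1)/2.
Solve n(n-1)/2 = 15, i.e. n^2 - n - 30 = 0.
Discriminant = 1 + 8*15 = 121
n = (1 + sqrt(121))/2 = (1 + 11)/2 = 6


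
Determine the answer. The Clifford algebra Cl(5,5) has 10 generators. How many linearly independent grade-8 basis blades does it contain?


Number of grade-k basis blades in Cl(p,q) with n = p + q is C(n, k).
n = 5 + 5 = 10
C(10, 8) = 10! / (8! * 2!)
= 3628800 / (40320 * 2)
= 45


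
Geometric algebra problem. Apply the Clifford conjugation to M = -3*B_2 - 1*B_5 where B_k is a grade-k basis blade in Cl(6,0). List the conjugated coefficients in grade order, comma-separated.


Clifford conjugate sign for grade k: (-1)^(k(k+1)/2)
Grade 2: (-1)^(2*3/2) = (-1)^3 = -1, coeff -3 -> 3
Grade 5: (-1)^(5*6/2) = (-1)^15 = -1, coeff -1 -> 1
Conjugated coefficients: 3, 1


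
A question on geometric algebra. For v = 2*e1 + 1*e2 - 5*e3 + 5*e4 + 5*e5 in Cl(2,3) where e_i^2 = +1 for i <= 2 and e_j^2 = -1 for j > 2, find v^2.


v^2 = sum of c_i^2 * e_i^2
Positive signature terms (e_i^2 = +1): 2^2 + 1^2 = 5
Negative signature terms (e_j^2 = -1): (-5)^2 + 5^2 + 5^2 = 75
v^2 = 5 - 75 = -70


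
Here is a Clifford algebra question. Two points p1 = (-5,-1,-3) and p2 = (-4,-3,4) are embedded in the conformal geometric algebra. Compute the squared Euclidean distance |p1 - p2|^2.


p1 - p2 = (-1, 2, -7)
|p1 - p2|^2 = (-1)^2 + 2^2 + (-7)^2
= 1 + 4 + 49
= 54


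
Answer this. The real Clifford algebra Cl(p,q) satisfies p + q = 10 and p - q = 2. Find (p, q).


We need p + q = 10 and p - q = 2.
Adding: 2p = 10 + 2 = 12, so p = 6.
Then q = 10 - 6 = 4.
(p, q) = (6, 4)


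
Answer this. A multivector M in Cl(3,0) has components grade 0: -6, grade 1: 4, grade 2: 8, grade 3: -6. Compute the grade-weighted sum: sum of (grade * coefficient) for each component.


Grade-weighted sum = sum of grade_k * coefficient_k
0*(-6) = 0
1*4 = 4
2*8 = 16
3*(-6) = -18
Total = 0 + 4 + 16 + (-18) = 2


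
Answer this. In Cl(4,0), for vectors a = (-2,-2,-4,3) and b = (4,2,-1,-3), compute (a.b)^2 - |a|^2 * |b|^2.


a . b = (-2)*4 + (-2)*2 + (-4)*(-1) + 3*(-3)
= -8 + (-4) + 4 + (-9) = -17
|a|^2 = (-2)^2 + (-2)^2 + (-4)^2 + 3^2 = 33
|b|^2 = 4^2 + 2^2 + (-1)^2 + (-3)^2 = 30
(a.b)^2 = (-17)^2 = 289
|a|^2 * |b|^2 = 33 * 30 = 990
Result = 289 - 990 = -701


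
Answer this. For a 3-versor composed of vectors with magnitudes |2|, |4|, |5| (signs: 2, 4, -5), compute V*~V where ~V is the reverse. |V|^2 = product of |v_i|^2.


Each vector v_i has |v_i|^2 = s_i^2
Squared scales: 2^2 = 4, 4^2 = 16, (-5)^2 = 25
|V|^2 = 4 * 16 * 25
= 1600


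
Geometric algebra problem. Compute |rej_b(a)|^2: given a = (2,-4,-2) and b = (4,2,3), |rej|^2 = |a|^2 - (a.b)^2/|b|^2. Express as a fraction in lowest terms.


|a|^2 = 2^2 + (-4)^2 + (-2)^2 = 24
|b|^2 = 4^2 + 2^2 + 3^2 = 29
a . b = 2*4 + (-4)*2 + (-2)*3 = -6
(a.b)^2 = (-6)^2 = 36
|rej|^2 = 24 - 36/29
= (696 - 36)/29
= 660/29
In lowest terms: 660/29


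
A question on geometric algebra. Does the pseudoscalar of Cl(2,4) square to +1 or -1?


The pseudoscalar I = e1...e_n (product of all n generators) of Cl(p,q) satisfies I^2 = (-1)^(q + n(n-1)/2).
p = 2, q = 4, n = p + q = 6
n(n-1)/2 = 6 * 5 / 2 = 15
Exponent = q + n(n-1)/2 = 4 + 15 = 19
I^2 = (-1)^19 = -1


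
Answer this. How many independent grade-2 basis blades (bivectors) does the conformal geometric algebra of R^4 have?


The conformal model of R^4 uses Cl(5,1) with m = 4 + 2 = 6 generators.
Number of grade-2 blades = C(m, 2) = C(6, 2)
= 6*5/2 = 15


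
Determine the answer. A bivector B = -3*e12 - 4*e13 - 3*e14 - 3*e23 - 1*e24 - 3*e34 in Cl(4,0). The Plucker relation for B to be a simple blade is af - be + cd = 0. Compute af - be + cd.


Plucker relation: af - be + cd
a*f = (-3)*(-3) = 9
b*e = (-4)*(-1) = 4
c*d = (-3)*(-3) = 9
af - be + cd = 9 - 4 + 9
= 14


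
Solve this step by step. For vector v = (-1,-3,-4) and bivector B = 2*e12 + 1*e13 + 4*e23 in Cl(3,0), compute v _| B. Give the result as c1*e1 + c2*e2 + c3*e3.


Left contraction v _| B = <vB>_1 (grade-1 part of the geometric product vB).
Using e1_|e12 = e2, e2_|e12 = -e1, e1_|e13 = e3, e3_|e13 = -e1, e2_|e23 = e3, e3_|e23 = -e2:
e1 coeff: -v2*b12 - v3*b13 = -(-3)*(2) - (-4)*(1) = 10
e2 coeff: v1*b12 - v3*b23 = (-1)*(2) - (-4)*(4) = 14
e3 coeff: v1*b13 + v2*b23 = (-1)*(1) + (-3)*(4) = -13
v _| B = 10*e1 + 14*e2 - 13*e3


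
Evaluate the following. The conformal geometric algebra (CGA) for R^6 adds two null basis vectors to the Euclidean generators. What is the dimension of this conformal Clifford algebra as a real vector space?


The conformal model of R^6 uses Cl(7,1): the 6 Euclidean generators plus two extra orthogonal generators e+ (e+^2 = +1) and e- (e-^2 = -1), from which the null vectors e0, einf are built.
Number of generators m = 6 + 2 = 8.
dim Cl(p,q) = 2^m = 2^8 = 256


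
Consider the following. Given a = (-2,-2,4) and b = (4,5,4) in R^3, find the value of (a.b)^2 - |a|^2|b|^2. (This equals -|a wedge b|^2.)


a . b = (-2)*4 + (-2)*5 + 4*4
= -8 + (-10) + 16 = -2
|a|^2 = (-2)^2 + (-2)^2 + 4^2 = 24
|b|^2 = 4^2 + 5^2 + 4^2 = 57
(a.b)^2 = (-2)^2 = 4
|a|^2 * |b|^2 = 24 * 57 = 1368
Result = 4 - 1368 = -1364


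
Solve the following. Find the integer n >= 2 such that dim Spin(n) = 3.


dim Spin(n) = dim so(n) = n(n-1)/2.
Solve n(n-1)/2 = 3, i.e. n^2 - n - 6 = 0.
Discriminant = 1 + 8*3 = 25
n = (1 + sqrt(25))/2 = (1 + 5)/2 = 3


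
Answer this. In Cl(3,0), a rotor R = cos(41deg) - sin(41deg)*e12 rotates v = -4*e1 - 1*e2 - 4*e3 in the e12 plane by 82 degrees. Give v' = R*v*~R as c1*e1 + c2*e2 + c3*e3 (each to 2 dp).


Rotor R = cos(41deg) - sin(41deg)*e12
Rotation angle theta = 2 * 41 = 82 degrees in the e12 plane (e1 -> e2).
The component perpendicular to the plane (e3) is invariant: v'_3 = v3 = -4.00
cos(82deg) = 0.1392, sin(82deg) = 0.9903
v'_1 = v1*cos(theta) - v2*sin(theta) = -4*0.1392 - (-1)*0.9903 = 0.43
v'_2 = v1*sin(theta) + v2*cos(theta) = -4*0.9903 + (-1)*0.1392 = -4.10
v' = 0.43*e1 - 4.10*e2 - 4.00*e3


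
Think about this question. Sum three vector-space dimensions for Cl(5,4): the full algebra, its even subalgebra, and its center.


n = 5 + 4 = 9
Total dim = 2^9 = 512
Even subalgebra dim = 2^8 = 256
n is odd, so center dim = 2
Sum = 512 + 256 + 2 = 770


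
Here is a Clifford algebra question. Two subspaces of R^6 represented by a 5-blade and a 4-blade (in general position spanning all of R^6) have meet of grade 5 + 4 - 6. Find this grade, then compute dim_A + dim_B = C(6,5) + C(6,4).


Meet grade = grade(A) + grade(B) - n
= 5 + 4 - 6 = 3
C(6,5) = 6
C(6,4) = 15
dim_A + dim_B = 6 + 15 = 21


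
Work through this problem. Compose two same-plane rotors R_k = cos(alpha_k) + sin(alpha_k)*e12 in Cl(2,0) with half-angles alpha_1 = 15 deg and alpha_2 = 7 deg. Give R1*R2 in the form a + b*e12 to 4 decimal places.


Same-plane rotors commute and their half-angles add:
R1*R2 = cos(a1 + a2) + sin(a1 + a2)*e12.
a1 + a2 = 15 + 7 = 22 deg
cos(22 deg) = 0.9272
sin(22 deg) = 0.3746
R1*R2 = 0.9272 + 0.3746*e12


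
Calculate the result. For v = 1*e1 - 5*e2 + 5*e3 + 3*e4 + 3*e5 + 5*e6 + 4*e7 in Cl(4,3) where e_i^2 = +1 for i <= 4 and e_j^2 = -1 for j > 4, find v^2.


v^2 = sum of c_i^2 * e_i^2
Positive signature terms (e_i^2 = +1): 1^2 + (-5)^2 + 5^2 + 3^2 = 60
Negative signature terms (e_j^2 = -1): 3^2 + 5^2 + 4^2 = 50
v^2 = 60 - 50 = 10


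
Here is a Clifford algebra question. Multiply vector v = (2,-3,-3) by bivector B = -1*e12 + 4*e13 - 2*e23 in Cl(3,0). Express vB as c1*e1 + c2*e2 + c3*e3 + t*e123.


vB has grade-1 (vector) and grade-3 (trivector) parts: vB = (v _| B) + (v ^ B).
Vector part <vB>_1:
  e1: -v2*b12 - v3*b13 = -(-3)*(-1) - (-3)*(4) = 9
  e2: v1*b12 - v3*b23 = (2)*(-1) - (-3)*(-2) = -8
  e3: v1*b13 + v2*b23 = (2)*(4) + (-3)*(-2) = 14
Trivector part <vB>_3:
  e123: v1*b23 - v2*b13 + v3*b12 = (2)*(-2) - (-3)*(4) + (-3)*(-1) = 11
vB = 9*e1 - 8*e2 + 14*e3 + 11*e123


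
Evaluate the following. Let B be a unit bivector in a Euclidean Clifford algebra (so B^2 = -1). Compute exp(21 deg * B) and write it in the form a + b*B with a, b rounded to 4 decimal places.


For a unit bivector B with B^2 = -1, the exponential series gives
e^(theta*B) = cos(theta) + sin(theta)*B (the GA analogue of Euler's formula).
theta = 21 degrees = 0.366519 rad
cos(21 deg) = 0.9336
sin(21 deg) = 0.3584
exp(theta*B) = 0.9336 + 0.3584*B


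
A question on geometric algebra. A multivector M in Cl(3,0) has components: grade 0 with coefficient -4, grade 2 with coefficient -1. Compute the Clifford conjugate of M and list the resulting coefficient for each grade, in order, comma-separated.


Clifford conjugate sign for grade k: (-1)^(k(k+1)/2)
Grade 0: (-1)^(0*1/2) = (-1)^0 = 1, coeff -4 -> -4
Grade 2: (-1)^(2*3/2) = (-1)^3 = -1, coeff -1 -> 1
Conjugated coefficients: -4, 1


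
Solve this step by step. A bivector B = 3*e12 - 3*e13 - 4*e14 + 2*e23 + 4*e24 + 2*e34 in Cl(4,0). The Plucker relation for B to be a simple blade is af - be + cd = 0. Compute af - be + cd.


Plucker relation: af - be + cd
a*f = 3*2 = 6
b*e = (-3)*4 = -12
c*d = (-4)*2 = -8
af - be + cd = 6 - (-12) + (-8)
= 10


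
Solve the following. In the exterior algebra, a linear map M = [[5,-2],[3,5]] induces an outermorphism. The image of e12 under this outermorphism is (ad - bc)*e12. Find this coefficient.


The outermorphism of a linear map f sends e1^e2 to f(e1)^f(e2).
f(e1) = 5*e1 + 3*e2
f(e2) = -2*e1 + 5*e2
f(e1) ^ f(e2) = (5*e1 + 3*e2) ^ (-2*e1 + 5*e2)
= 5*5*e12 + 3*(-2)*e21
= (25 - (-6))*e12
= 31*e12
Coefficient = 31


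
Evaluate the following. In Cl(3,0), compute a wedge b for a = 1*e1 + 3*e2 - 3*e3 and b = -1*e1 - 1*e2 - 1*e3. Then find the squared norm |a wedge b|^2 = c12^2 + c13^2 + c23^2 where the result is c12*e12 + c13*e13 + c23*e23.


a wedge b = (a1*b2 - a2*b1)*e12 + (a1*b3 - a3*b1)*e13 + (a2*b3 - a3*b2)*e23
e12 coeff: 1*(-1) - 3*(-1) = -1 - (-3) = 2
e13 coeff: 1*(-1) - (-3)*(-1) = -1 - 3 = -4
e23 coeff: 3*(-1) - (-3)*(-1) = -3 - 3 = -6
|a wedge b|^2 = 2^2 + (-4)^2 + (-6)^2
= 4 + 16 + 36
= 56


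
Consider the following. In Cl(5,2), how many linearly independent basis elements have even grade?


Even subalgebra dimension = 2^(n-1)
n = 5 + 2 = 7
2^(7 - 1) = 2^6 = 64
Verification: sum of C(7,k) for even k = 1 + 21 + 35 + 7 = 64
Result = 64


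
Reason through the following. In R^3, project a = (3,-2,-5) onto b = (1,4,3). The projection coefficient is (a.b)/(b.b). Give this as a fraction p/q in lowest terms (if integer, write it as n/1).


Projection coefficient = (a . b) / (b . b)
a . b = 3*1 + (-2)*4 + (-5)*3
= 3 + (-8) + (-15) = -20
b . b = 1^2 + 4^2 + 3^2
= 1 + 16 + 9 = 26
Coefficient = -20/26
In lowest terms: -10/13


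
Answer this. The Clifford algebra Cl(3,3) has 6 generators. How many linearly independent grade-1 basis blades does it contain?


Number of grade-k basis blades in Cl(p,q) with n = p + q is C(n, k).
n = 3 + 3 = 6
C(6, 1) = 6! / (1! * 5!)
= 720 / (1 * 120)
= 6


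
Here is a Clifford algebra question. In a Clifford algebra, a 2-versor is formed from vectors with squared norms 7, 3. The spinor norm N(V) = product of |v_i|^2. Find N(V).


Spinor norm N(V) = |v1|^2 * |v2|^2 * ... * |v2|^2
= 7 * 3
Running product: 7, 21
N(V) = 21


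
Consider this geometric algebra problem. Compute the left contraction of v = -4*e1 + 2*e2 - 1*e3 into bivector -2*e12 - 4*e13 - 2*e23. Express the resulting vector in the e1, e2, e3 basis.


Left contraction v _| B = <vB>_1 (grade-1 part of the geometric product vB).
Using e1_|e12 = e2, e2_|e12 = -e1, e1_|e13 = e3, e3_|e13 = -e1, e2_|e23 = e3, e3_|e23 = -e2:
e1 coeff: -v2*b12 - v3*b13 = -(2)*(-2) - (-1)*(-4) = 0
e2 coeff: v1*b12 - v3*b23 = (-4)*(-2) - (-1)*(-2) = 6
e3 coeff: v1*b13 + v2*b23 = (-4)*(-4) + (2)*(-2) = 12
v _| B = 0*e1 + 6*e2 + 12*e3


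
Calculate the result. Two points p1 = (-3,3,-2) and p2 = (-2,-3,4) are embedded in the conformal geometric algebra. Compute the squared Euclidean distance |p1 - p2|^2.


p1 - p2 = (-1, 6, -6)
|p1 - p2|^2 = (-1)^2 + 6^2 + (-6)^2
= 1 + 36 + 36
= 73


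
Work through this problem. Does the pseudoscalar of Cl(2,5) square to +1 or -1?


The pseudoscalar I = e1...e_n (product of all n generators) of Cl(p,q) satisfies I^2 = (-1)^(q + n(n-1)/2).
p = 2, q = 5, n = p + q = 7
n(n-1)/2 = 7 * 6 / 2 = 21
Exponent = q + n(n-1)/2 = 5 + 21 = 26
I^2 = (-1)^26 = +1


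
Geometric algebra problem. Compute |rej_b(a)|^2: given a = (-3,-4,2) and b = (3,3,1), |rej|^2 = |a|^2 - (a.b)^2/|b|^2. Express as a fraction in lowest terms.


|a|^2 = (-3)^2 + (-4)^2 + 2^2 = 29
|b|^2 = 3^2 + 3^2 + 1^2 = 19
a . b = (-3)*3 + (-4)*3 + 2*1 = -19
(a.b)^2 = (-19)^2 = 361
|rej|^2 = 29 - 361/19
= (551 - 361)/19
= 190/19
In lowest terms: 10/1


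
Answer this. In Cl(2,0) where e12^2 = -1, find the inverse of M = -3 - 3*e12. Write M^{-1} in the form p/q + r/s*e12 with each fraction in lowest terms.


M = -3 - 3*e12, where e12^2 = -1.
Since M commutes with its reverse ~M = a - b*e12, M * ~M = a^2 - b^2*e12^2 = a^2 + b^2.
So M^{-1} = ~M / (a^2 + b^2) = (a - b*e12)/(a^2 + b^2).
a^2 + b^2 = 9 + 9 = 18
Scalar part = -3/18 = -1/6
Bivector coeff = 3/18 = 1/6
M^{-1} = -1/6 + 1/6*e12


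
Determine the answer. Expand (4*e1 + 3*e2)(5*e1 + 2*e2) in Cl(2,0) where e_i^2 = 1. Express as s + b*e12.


Expand: (4*e1 + 3*e2)(5*e1 + 2*e2)
= 4*5*e1e1 + 4*2*e1e2 + 3*5*e2e1 + 3*2*e2e2
Using e1^2 = e2^2 = 1, e2e1 = -e1e2:
Scalar part s = 4*5 + 3*2 = 20 + 6 = 26
Bivector part b = 4*2 - 3*5 = 8 - 15 = -7
uv = 26 - 7*e12


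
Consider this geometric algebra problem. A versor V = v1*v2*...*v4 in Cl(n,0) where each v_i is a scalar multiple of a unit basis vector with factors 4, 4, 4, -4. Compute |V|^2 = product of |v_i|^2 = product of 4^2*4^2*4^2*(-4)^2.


Each vector v_i has |v_i|^2 = s_i^2
Squared scales: 4^2 = 16, 4^2 = 16, 4^2 = 16, (-4)^2 = 16
|V|^2 = 16 * 16 * 16 * 16
= 65536


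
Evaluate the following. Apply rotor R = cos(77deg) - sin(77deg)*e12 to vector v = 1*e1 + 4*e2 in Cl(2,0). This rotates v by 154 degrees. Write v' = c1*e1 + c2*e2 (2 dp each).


Rotor R = cos(77deg) - sin(77deg)*e12
Rotation angle theta = 2 * 77 = 154 degrees
v' = R*v*~R rotates v by theta.
cos(154deg) = -0.8988, sin(154deg) = 0.4384
v'_1 = 1*cos(154deg) - 4*sin(154deg)
= 1*(-0.8988) - 4*0.4384
= -2.65
v'_2 = 1*sin(154deg) + 4*cos(154deg)
= 1*0.4384 + 4*(-0.8988)
= -3.16
v' = -2.65*e1 - 3.16*e2


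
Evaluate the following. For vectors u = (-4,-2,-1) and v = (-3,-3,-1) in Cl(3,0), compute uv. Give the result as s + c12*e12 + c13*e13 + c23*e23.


In Cl(3,0): e_i^2 = 1, e_ie_j = -e_je_i for i != j.
Scalar part = u . v = (-4)*(-3) + (-2)*(-3) + (-1)*(-1)
= 12 + 6 + 1 = 19
e12 coeff = (-4)*(-3) - (-2)*(-3) = 12 - 6 = 6
e13 coeff = (-4)*(-1) - (-1)*(-3) = 4 - 3 = 1
e23 coeff = (-2)*(-1) - (-1)*(-3) = 2 - 3 = -1
uv = 19 + 6*e12 + 1*e13 - 1*e23


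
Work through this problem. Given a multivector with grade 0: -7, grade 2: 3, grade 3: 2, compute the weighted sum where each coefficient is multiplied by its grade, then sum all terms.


Grade-weighted sum = sum of grade_k * coefficient_k
0*(-7) = 0
2*3 = 6
3*2 = 6
Total = 0 + 6 + 6 = 12


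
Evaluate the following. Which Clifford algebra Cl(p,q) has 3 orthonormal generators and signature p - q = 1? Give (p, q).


We need p + q = 3 and p - q = 1.
Adding: 2p = 3 + 1 = 4, so p = 2.
Then q = 3 - 2 = 1.
(p, q) = (2, 1)


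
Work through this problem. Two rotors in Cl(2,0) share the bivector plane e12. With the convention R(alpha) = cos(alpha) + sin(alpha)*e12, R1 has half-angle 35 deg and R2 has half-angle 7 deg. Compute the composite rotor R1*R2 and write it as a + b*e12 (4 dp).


Same-plane rotors commute and their half-angles add:
R1*R2 = cos(a1 + a2) + sin(a1 + a2)*e12.
a1 + a2 = 35 + 7 = 42 deg
cos(42 deg) = 0.7431
sin(42 deg) = 0.6691
R1*R2 = 0.7431 + 0.6691*e12


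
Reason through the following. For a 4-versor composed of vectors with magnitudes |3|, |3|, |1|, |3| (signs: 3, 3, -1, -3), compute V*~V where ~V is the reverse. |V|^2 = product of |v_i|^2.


Each vector v_i has |v_i|^2 = s_i^2
Squared scales: 3^2 = 9, 3^2 = 9, (-1)^2 = 1, (-3)^2 = 9
|V|^2 = 9 * 9 * 1 * 9
= 729


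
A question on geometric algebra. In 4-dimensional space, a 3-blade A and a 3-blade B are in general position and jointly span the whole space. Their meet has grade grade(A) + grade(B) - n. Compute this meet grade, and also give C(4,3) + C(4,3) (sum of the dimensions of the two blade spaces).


Meet grade = grade(A) + grade(B) - n
= 3 + 3 - 4 = 2
C(4,3) = 4
C(4,3) = 4
dim_A + dim_B = 4 + 4 = 8


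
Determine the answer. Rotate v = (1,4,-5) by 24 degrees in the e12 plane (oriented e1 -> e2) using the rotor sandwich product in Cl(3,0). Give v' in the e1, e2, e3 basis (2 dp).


Rotor R = cos(12deg) - sin(12deg)*e12
Rotation angle theta = 2 * 12 = 24 degrees in the e12 plane (e1 -> e2).
The component perpendicular to the plane (e3) is invariant: v'_3 = v3 = -5.00
cos(24deg) = 0.9135, sin(24deg) = 0.4067
v'_1 = v1*cos(theta) - v2*sin(theta) = 1*0.9135 - 4*0.4067 = -0.71
v'_2 = v1*sin(theta) + v2*cos(theta) = 1*0.4067 + 4*0.9135 = 4.06
v' = -0.71*e1 + 4.06*e2 - 5.00*e3


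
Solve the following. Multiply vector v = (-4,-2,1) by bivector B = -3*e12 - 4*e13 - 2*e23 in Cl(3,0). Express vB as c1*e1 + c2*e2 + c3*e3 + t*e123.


vB has grade-1 (vector) and grade-3 (trivector) parts: vB = (v _| B) + (v ^ B).
Vector part <vB>_1:
  e1: -v2*b12 - v3*b13 = -(-2)*(-3) - (1)*(-4) = -2
  e2: v1*b12 - v3*b23 = (-4)*(-3) - (1)*(-2) = 14
  e3: v1*b13 + v2*b23 = (-4)*(-4) + (-2)*(-2) = 20
Trivector part <vB>_3:
  e123: v1*b23 - v2*b13 + v3*b12 = (-4)*(-2) - (-2)*(-4) + (1)*(-3) = -3
vB = -2*e1 + 14*e2 + 20*e3 - 3*e123


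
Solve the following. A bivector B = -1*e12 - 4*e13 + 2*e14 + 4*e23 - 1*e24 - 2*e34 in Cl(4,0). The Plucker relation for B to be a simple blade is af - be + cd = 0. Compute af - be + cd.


Plucker relation: af - be + cd
a*f = (-1)*(-2) = 2
b*e = (-4)*(-1) = 4
c*d = 2*4 = 8
af - be + cd = 2 - 4 + 8
= 6


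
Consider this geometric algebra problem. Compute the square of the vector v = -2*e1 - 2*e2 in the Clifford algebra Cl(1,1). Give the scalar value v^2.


v^2 = sum of c_i^2 * e_i^2
Positive signature terms (e_i^2 = +1): (-2)^2 = 4
Negative signature terms (e_j^2 = -1): (-2)^2 = 4
v^2 = 4 - 4 = 0


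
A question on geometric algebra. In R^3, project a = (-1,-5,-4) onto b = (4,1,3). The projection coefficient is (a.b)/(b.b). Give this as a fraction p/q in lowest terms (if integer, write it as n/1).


Projection coefficient = (a . b) / (b . b)
a . b = (-1)*4 + (-5)*1 + (-4)*3
= -4 + (-5) + (-12) = -21
b . b = 4^2 + 1^2 + 3^2
= 16 + 1 + 9 = 26
Coefficient = -21/26
In lowest terms: -21/26


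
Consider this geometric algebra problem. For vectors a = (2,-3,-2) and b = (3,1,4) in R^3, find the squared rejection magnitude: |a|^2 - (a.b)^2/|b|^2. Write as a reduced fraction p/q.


|a|^2 = 2^2 + (-3)^2 + (-2)^2 = 17
|b|^2 = 3^2 + 1^2 + 4^2 = 26
a . b = 2*3 + (-3)*1 + (-2)*4 = -5
(a.b)^2 = (-5)^2 = 25
|rej|^2 = 17 - 25/26
= (442 - 25)/26
= 417/26
In lowest terms: 417/26


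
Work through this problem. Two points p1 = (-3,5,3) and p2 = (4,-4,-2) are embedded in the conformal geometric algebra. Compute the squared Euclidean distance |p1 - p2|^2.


p1 - p2 = (-7, 9, 5)
|p1 - p2|^2 = (-7)^2 + 9^2 + 5^2
= 49 + 81 + 25
= 155


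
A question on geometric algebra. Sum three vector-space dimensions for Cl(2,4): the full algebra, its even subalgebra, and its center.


n = 2 + 4 = 6
Total dim = 2^6 = 64
Even subalgebra dim = 2^5 = 32
n is even, so center dim = 1
Sum = 64 + 32 + 1 = 97


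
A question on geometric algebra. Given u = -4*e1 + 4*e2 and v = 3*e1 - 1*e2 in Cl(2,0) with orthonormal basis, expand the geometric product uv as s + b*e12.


Expand: (-4*e1 + 4*e2)(3*e1 - 1*e2)
= (-4)*3*e1e1 + (-4)*(-1)*e1e2 + 4*3*e2e1 + 4*(-1)*e2e2
Using e1^2 = e2^2 = 1, e2e1 = -e1e2:
Scalar part s = (-4)*3 + 4*(-1) = -12 + (-4) = -16
Bivector part b = (-4)*(-1) - 4*3 = 4 - 12 = -8
uv = -16 - 8*e12


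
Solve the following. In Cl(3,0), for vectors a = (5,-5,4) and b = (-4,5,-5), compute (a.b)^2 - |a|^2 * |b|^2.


a . b = 5*(-4) + (-5)*5 + 4*(-5)
= -20 + (-25) + (-20) = -65
|a|^2 = 5^2 + (-5)^2 + 4^2 = 66
|b|^2 = (-4)^2 + 5^2 + (-5)^2 = 66
(a.b)^2 = (-65)^2 = 4225
|a|^2 * |b|^2 = 66 * 66 = 4356
Result = 4225 - 4356 = -131


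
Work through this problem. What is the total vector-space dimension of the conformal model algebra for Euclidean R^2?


The conformal model of R^2 uses Cl(3,1): the 2 Euclidean generators plus two extra orthogonal generators e+ (e+^2 = +1) and e- (e-^2 = -1), from which the null vectors e0, einf are built.
Number of generators m = 2 + 2 = 4.
dim Cl(p,q) = 2^m = 2^4 = 16


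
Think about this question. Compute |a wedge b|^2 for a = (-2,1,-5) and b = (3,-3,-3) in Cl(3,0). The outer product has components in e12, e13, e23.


a wedge b = (a1*b2 - a2*b1)*e12 + (a1*b3 - a3*b1)*e13 + (a2*b3 - a3*b2)*e23
e12 coeff: (-2)*(-3) - 1*3 = 6 - 3 = 3
e13 coeff: (-2)*(-3) - (-5)*3 = 6 - (-15) = 21
e23 coeff: 1*(-3) - (-5)*(-3) = -3 - 15 = -18
|a wedge b|^2 = 3^2 + 21^2 + (-18)^2
= 9 + 441 + 324
= 774


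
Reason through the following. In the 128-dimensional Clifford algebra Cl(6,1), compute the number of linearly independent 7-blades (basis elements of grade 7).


Number of grade-k basis blades in Cl(p,q) with n = p + q is C(n, k).
n = 6 + 1 = 7
C(7, 7) = 7! / (7! * 0!)
= 5040 / (5040 * 1)
= 1


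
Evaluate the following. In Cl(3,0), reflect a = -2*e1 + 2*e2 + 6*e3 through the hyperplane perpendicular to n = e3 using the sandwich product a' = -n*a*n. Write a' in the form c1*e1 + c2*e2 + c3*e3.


Reflection formula: a' = -n*a*n, with n = e3 (unit vector, n^2 = 1).
For reflection through hyperplane perp to e3:
The component along e3 flips sign, others stay.
a = (-2, 2, 6)
a' = (-2, 2, -6)
a' = -2*e1 + 2*e2 - 6*e3


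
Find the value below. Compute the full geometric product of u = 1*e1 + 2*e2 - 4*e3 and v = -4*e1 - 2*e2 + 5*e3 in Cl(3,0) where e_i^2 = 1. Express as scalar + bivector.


In Cl(3,0): e_i^2 = 1, e_ie_j = -e_je_i for i != j.
Scalar part = u . v = 1*(-4) + 2*(-2) + (-4)*5
= -4 + (-4) + (-20) = -28
e12 coeff = 1*(-2) - 2*(-4) = -2 - (-8) = 6
e13 coeff = 1*5 - (-4)*(-4) = 5 - 16 = -11
e23 coeff = 2*5 - (-4)*(-2) = 10 - 8 = 2
uv = -28 + 6*e12 - 11*e13 + 2*e23


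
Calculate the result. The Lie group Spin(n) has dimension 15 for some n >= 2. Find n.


dim Spin(n) = dim so(n) = n(n-1)/2.
Solve n(n-1)/2 = 15, i.e. n^2 - n - 30 = 0.
Discriminant = 1 + 8*15 = 121
n = (1 + sqrt(121))/2 = (1 + 11)/2 = 6


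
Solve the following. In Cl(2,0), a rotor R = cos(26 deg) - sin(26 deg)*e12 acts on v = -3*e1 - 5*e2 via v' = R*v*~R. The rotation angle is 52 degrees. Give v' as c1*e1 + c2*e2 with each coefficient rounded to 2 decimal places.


Rotor R = cos(26deg) - sin(26deg)*e12
Rotation angle theta = 2 * 26 = 52 degrees
v' = R*v*~R rotates v by theta.
cos(52deg) = 0.6157, sin(52deg) = 0.7880
v'_1 = -3*cos(52deg) - (-5)*sin(52deg)
= -3*0.6157 - (-5)*0.7880
= 2.09
v'_2 = -3*sin(52deg) + (-5)*cos(52deg)
= -3*0.7880 + (-5)*0.6157
= -5.44
v' = 2.09*e1 - 5.44*e2


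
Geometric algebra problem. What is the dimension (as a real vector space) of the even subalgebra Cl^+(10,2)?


Even subalgebra dimension = 2^(n-1)
n = 10 + 2 = 12
2^(12 - 1) = 2^11 = 2048
Verification: sum of C(12,k) for even k = 1 + 66 + 495 + 924 + 495 + 66 + 1 = 2048
Result = 2048


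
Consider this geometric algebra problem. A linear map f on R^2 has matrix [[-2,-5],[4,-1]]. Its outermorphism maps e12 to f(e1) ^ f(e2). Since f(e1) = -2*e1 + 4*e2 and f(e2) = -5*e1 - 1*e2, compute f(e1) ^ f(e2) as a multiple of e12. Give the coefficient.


The outermorphism of a linear map f sends e1^e2 to f(e1)^f(e2).
f(e1) = -2*e1 + 4*e2
f(e2) = -5*e1 - 1*e2
f(e1) ^ f(e2) = (-2*e1 + 4*e2) ^ (-5*e1 - 1*e2)
= (-2)*(-1)*e12 + 4*(-5)*e21
= (2 - (-20))*e12
= 22*e12
Coefficient = 22


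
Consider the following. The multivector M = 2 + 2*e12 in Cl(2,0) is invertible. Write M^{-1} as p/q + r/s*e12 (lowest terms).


M = 2 + 2*e12, where e12^2 = -1.
Since M commutes with its reverse ~M = a - b*e12, M * ~M = a^2 - b^2*e12^2 = a^2 + b^2.
So M^{-1} = ~M / (a^2 + b^2) = (a - b*e12)/(a^2 + b^2).
a^2 + b^2 = 4 + 4 = 8
Scalar part = 2/8 = 1/4
Bivector coeff = -2/8 = -1/4
M^{-1} = 1/4 - 1/4*e12


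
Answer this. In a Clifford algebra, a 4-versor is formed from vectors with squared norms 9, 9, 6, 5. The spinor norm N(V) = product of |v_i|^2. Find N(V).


Spinor norm N(V) = |v1|^2 * |v2|^2 * ... * |v4|^2
= 9 * 9 * 6 * 5
Running product: 9, 81, 486, 2430
N(V) = 2430


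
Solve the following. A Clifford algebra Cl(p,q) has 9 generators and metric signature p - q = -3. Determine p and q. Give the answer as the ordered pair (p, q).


We need p + q = 9 and p - q = -3.
Adding: 2p = 9 + (-3) = 6, so p = 3.
Then q = 9 - 3 = 6.
(p, q) = (3, 6)


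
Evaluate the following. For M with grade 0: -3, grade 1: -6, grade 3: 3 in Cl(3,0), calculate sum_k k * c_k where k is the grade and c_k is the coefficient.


Grade-weighted sum = sum of grade_k * coefficient_k
0*(-3) = 0
1*(-6) = -6
3*3 = 9
Total = 0 + (-6) + 9 = 3


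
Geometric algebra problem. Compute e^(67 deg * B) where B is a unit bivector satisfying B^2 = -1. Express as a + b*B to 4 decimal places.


For a unit bivector B with B^2 = -1, the exponential series gives
e^(theta*B) = cos(theta) + sin(theta)*B (the GA analogue of Euler's formula).
theta = 67 degrees = 1.169371 rad
cos(67 deg) = 0.3907
sin(67 deg) = 0.9205
exp(theta*B) = 0.3907 + 0.9205*B


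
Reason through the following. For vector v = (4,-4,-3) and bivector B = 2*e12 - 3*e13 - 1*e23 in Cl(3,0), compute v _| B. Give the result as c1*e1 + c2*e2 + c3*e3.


Left contraction v _| B = <vB>_1 (grade-1 part of the geometric product vB).
Using e1_|e12 = e2, e2_|e12 = -e1, e1_|e13 = e3, e3_|e13 = -e1, e2_|e23 = e3, e3_|e23 = -e2:
e1 coeff: -v2*b12 - v3*b13 = -(-4)*(2) - (-3)*(-3) = -1
e2 coeff: v1*b12 - v3*b23 = (4)*(2) - (-3)*(-1) = 5
e3 coeff: v1*b13 + v2*b23 = (4)*(-3) + (-4)*(-1) = -8
v _| B = -1*e1 + 5*e2 - 8*e3


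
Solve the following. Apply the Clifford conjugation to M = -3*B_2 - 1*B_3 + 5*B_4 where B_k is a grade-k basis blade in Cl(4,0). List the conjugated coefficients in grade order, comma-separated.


Clifford conjugate sign for grade k: (-1)^(k(k+1)/2)
Grade 2: (-1)^(2*3/2) = (-1)^3 = -1, coeff -3 -> 3
Grade 3: (-1)^(3*4/2) = (-1)^6 = 1, coeff -1 -> -1
Grade 4: (-1)^(4*5/2) = (-1)^10 = 1, coeff 5 -> 5
Conjugated coefficients: 3, -1, 5


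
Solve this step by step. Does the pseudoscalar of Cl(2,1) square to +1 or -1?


The pseudoscalar I = e1...e_n (product of all n generators) of Cl(p,q) satisfies I^2 = (-1)^(q + n(n-1)/2).
p = 2, q = 1, n = p + q = 3
n(n-1)/2 = 3 * 2 / 2 = 3
Exponent = q + n(n-1)/2 = 1 + 3 = 4
I^2 = (-1)^4 = +1


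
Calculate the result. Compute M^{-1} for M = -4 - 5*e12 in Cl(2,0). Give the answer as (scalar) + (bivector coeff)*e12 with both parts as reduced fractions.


M = -4 - 5*e12, where e12^2 = -1.
Since M commutes with its reverse ~M = a - b*e12, M * ~M = a^2 - b^2*e12^2 = a^2 + b^2.
So M^{-1} = ~M / (a^2 + b^2) = (a - b*e12)/(a^2 + b^2).
a^2 + b^2 = 16 + 25 = 41
Scalar part = -4/41 = -4/41
Bivector coeff = 5/41 = 5/41
M^{-1} = -4/41 + 5/41*e12


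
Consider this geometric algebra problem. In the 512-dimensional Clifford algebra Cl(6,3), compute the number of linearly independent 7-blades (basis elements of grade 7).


Number of grade-k basis blades in Cl(p,q) with n = p + q is C(n, k).
n = 6 + 3 = 9
C(9, 7) = 9! / (7! * 2!)
= 362880 / (5040 * 2)
= 36


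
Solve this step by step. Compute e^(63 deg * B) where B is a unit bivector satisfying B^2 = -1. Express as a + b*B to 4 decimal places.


For a unit bivector B with B^2 = -1, the exponential series gives
e^(theta*B) = cos(theta) + sin(theta)*B (the GA analogue of Euler's formula).
theta = 63 degrees = 1.099557 rad
cos(63 deg) = 0.4540
sin(63 deg) = 0.8910
exp(theta*B) = 0.4540 + 0.8910*B


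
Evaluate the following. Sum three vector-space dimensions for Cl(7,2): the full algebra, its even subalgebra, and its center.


n = 7 + 2 = 9
Total dim = 2^9 = 512
Even subalgebra dim = 2^8 = 256
n is odd, so center dim = 2
Sum = 512 + 256 + 2 = 770


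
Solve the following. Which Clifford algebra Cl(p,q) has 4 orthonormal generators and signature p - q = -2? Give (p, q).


We need p + q = 4 and p - q = -2.
Adding: 2p = 4 + (-2) = 2, so p = 1.
Then q = 4 - 1 = 3.
(p, q) = (1, 3)


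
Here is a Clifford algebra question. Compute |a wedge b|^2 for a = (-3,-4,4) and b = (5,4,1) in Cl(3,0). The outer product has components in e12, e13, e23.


a wedge b = (a1*b2 - a2*b1)*e12 + (a1*b3 - a3*b1)*e13 + (a2*b3 - a3*b2)*e23
e12 coeff: (-3)*4 - (-4)*5 = -12 - (-20) = 8
e13 coeff: (-3)*1 - 4*5 = -3 - 20 = -23
e23 coeff: (-4)*1 - 4*4 = -4 - 16 = -20
|a wedge b|^2 = 8^2 + (-23)^2 + (-20)^2
= 64 + 529 + 400
= 993


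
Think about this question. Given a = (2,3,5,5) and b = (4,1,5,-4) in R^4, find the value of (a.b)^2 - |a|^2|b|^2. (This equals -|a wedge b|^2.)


a . b = 2*4 + 3*1 + 5*5 + 5*(-4)
= 8 + 3 + 25 + (-20) = 16
|a|^2 = 2^2 + 3^2 + 5^2 + 5^2 = 63
|b|^2 = 4^2 + 1^2 + 5^2 + (-4)^2 = 58
(a.b)^2 = 16^2 = 256
|a|^2 * |b|^2 = 63 * 58 = 3654
Result = 256 - 3654 = -3398


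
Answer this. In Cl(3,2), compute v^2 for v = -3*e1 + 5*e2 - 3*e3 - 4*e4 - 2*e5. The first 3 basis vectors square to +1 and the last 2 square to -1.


v^2 = sum of c_i^2 * e_i^2
Positive signature terms (e_i^2 = +1): (-3)^2 + 5^2 + (-3)^2 = 43
Negative signature terms (e_j^2 = -1): (-4)^2 + (-2)^2 = 20
v^2 = 43 - 20 = 23


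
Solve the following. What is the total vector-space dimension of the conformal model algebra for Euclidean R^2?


The conformal model of R^2 uses Cl(3,1): the 2 Euclidean generators plus two extra orthogonal generators e+ (e+^2 = +1) and e- (e-^2 = -1), from which the null vectors e0, einf are built.
Number of generators m = 2 + 2 = 4.
dim Cl(p,q) = 2^m = 2^4 = 16


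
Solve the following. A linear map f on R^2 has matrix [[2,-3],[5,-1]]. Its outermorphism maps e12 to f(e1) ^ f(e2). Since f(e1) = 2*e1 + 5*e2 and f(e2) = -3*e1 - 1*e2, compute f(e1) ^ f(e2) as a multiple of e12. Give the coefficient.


The outermorphism of a linear map f sends e1^e2 to f(e1)^f(e2).
f(e1) = 2*e1 + 5*e2
f(e2) = -3*e1 - 1*e2
f(e1) ^ f(e2) = (2*e1 + 5*e2) ^ (-3*e1 - 1*e2)
= 2*(-1)*e12 + 5*(-3)*e21
= (-2 - (-15))*e12
= 13*e12
Coefficient = 13
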